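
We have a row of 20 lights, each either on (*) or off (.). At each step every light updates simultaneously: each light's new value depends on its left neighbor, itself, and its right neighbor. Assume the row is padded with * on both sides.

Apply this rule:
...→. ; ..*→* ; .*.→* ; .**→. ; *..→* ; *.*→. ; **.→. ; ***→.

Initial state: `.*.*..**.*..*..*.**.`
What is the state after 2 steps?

.*....*.*.......*..*

step 1: .*.***...*******....
step 2: .*....*.*.......*..*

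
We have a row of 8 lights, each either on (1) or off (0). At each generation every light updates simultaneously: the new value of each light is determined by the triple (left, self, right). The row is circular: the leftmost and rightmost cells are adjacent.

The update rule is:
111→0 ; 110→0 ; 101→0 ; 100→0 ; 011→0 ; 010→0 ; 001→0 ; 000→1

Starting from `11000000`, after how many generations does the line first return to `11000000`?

2

00011110
11000000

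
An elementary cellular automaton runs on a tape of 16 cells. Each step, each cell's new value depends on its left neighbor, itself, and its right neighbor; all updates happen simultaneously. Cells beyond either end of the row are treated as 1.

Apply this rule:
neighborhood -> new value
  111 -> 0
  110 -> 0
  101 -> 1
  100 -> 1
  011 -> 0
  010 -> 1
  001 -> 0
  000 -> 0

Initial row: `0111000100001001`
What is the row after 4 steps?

0001001100010000

1000100110001100
0100110001000010
1110001001100011
0001001100010000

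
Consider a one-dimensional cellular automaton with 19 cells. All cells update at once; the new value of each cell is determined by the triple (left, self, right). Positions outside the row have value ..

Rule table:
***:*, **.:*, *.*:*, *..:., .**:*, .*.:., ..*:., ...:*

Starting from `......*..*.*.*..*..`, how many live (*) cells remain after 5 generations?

*****.....*.*.....*
*****.***..*..***..
*********.....***.*
*********.***.****.
******************.
count of *: 18

18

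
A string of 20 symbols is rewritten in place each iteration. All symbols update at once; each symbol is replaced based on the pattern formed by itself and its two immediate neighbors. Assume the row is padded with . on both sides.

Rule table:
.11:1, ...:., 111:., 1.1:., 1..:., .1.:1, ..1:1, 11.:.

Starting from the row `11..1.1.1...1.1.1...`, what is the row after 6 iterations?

1..11.1.1..11.1.1...
1.11..1.1.11..1.1...
1.1..11.1.1..11.1...
1.1.11..1.1.11..1...
1.1.1..11.1.1..11...
1.1.1.11..1.1.11....

1.1.1.11..1.1.11....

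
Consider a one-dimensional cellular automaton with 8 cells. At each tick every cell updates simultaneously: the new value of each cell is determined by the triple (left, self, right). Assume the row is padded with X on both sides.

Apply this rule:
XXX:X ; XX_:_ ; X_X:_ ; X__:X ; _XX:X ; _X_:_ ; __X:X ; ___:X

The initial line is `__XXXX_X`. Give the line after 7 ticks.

XXXXX__X
XXXX_XXX
XXX__XXX
XX_XXXXX
X__XXXXX
_XXXXXXX
_XXXXXXX

_XXXXXXX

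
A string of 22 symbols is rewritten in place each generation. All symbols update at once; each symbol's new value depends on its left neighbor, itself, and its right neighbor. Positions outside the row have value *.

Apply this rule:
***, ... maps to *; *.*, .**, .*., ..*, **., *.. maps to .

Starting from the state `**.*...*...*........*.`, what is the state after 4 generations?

.***...*...***....***.

*....*...*...******...
..**...*...*..****..*.
.....*...*.....**.....
.***...*...***....***.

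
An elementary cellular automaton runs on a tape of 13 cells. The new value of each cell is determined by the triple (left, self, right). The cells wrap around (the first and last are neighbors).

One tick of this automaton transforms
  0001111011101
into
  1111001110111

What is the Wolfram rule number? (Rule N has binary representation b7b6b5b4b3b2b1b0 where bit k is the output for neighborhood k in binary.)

127

position 4: 111 → 0  (bit 7 = 0)
position 6: 110 → 1  (bit 6 = 1)
position 7: 101 → 1  (bit 5 = 1)
position 0: 100 → 1  (bit 4 = 1)
position 3: 011 → 1  (bit 3 = 1)
position 12: 010 → 1  (bit 2 = 1)
position 2: 001 → 1  (bit 1 = 1)
position 1: 000 → 1  (bit 0 = 1)
bits b7..b0 = 01111111 = 127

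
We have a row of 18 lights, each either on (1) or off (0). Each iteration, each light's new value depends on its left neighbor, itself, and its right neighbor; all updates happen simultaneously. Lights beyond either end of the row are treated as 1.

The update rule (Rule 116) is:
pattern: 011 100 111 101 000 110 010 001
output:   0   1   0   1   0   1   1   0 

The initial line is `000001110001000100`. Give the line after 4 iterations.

100000011001100110
110000001100110011
011000000110011000
101100000011001100

101100000011001100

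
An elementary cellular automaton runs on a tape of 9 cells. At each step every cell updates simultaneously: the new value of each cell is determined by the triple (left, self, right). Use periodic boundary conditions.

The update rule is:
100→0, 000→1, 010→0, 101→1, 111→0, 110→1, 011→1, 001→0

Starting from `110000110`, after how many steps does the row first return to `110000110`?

110110111
011111100
010000101
100110010
000110001
010110100
001111001
001001000
100000011
101111010
011001101
111001110
101001011
110000110

14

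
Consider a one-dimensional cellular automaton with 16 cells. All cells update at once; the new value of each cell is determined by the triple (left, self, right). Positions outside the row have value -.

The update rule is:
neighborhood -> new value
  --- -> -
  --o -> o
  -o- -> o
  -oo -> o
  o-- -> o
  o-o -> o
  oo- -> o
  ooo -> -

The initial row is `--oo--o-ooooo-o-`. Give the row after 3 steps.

-oooooooo---oooo
oo------oo-oo--o
ooo----ooooooooo

ooo----ooooooooo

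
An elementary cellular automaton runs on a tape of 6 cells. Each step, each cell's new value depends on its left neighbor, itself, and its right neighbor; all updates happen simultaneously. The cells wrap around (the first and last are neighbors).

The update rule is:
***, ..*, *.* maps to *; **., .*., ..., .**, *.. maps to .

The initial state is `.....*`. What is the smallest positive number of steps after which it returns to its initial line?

....*.
...*..
..*...
.*....
*.....
.....*

6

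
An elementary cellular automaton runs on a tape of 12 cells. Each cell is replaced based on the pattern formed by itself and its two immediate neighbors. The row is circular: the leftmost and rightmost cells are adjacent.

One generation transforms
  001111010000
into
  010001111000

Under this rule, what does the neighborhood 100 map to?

1

At position 8 the neighborhood is 100; the next row has 1 there.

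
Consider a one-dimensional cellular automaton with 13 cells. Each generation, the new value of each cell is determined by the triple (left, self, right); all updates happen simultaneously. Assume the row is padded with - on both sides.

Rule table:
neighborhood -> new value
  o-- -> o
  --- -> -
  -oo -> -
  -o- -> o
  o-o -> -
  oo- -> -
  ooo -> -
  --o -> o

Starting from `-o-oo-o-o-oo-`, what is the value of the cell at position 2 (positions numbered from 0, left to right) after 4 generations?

-

oo----o-o---o
--o--oo-oo-oo
-oooo--------
o----o-------
position 2 holds -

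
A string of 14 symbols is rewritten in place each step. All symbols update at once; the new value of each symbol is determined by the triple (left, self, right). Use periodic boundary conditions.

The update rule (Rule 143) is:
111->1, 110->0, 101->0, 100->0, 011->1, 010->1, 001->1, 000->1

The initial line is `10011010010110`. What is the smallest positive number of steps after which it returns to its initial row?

14

10110010110100
10100110100101
00101100101101
01101001101001
01001011001011
01011010011010
11010010110010
10010110100110
10110100101100
10100101101001
00101101001011
01101001011010
11001011010010
10011010010110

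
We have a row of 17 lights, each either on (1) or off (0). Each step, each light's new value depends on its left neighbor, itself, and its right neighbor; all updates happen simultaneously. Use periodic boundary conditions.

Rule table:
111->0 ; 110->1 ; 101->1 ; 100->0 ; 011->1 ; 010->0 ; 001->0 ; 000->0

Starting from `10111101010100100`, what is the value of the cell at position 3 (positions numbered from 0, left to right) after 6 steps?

01100110101000000
01100111010000000
01100101100000000
01100011100000000
01100010100000000
01100001000000000
position 3 holds 0

0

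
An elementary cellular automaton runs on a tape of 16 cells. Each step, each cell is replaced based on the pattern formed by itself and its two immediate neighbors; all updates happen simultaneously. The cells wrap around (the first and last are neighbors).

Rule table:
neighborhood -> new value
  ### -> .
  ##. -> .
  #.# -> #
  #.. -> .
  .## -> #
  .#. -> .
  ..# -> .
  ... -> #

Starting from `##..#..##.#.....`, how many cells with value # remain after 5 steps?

4

#......#.#..###.
..####..#...#..#
..#.......#.....
#...#####...####
..#.#.....#.#...
count of #: 4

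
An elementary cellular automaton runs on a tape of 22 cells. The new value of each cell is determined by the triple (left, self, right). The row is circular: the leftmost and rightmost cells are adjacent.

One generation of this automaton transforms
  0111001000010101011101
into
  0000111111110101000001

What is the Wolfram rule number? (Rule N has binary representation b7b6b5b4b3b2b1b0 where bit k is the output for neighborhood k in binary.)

position 2: 111 → 0  (bit 7 = 0)
position 3: 110 → 0  (bit 6 = 0)
position 0: 101 → 0  (bit 5 = 0)
position 4: 100 → 1  (bit 4 = 1)
position 1: 011 → 0  (bit 3 = 0)
position 6: 010 → 1  (bit 2 = 1)
position 5: 001 → 1  (bit 1 = 1)
position 8: 000 → 1  (bit 0 = 1)
bits b7..b0 = 00010111 = 23

23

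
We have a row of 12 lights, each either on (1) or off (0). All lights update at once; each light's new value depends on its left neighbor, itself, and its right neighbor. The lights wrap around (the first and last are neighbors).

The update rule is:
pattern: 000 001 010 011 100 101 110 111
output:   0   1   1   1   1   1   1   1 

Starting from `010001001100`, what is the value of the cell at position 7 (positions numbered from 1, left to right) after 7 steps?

111011111110
111111111111
111111111111  (fixed point — unchanged through step 7)
position 7 holds 1

1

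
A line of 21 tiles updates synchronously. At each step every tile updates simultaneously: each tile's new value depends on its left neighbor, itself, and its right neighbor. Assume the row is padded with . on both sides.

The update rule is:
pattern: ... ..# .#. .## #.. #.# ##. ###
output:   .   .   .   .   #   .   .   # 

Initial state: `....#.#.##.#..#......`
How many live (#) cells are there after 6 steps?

step 1: ............#..#.....
step 2: .............#..#....
step 3: ..............#..#...
step 4: ...............#..#..
step 5: ................#..#.
step 6: .................#..#
count of #: 2

2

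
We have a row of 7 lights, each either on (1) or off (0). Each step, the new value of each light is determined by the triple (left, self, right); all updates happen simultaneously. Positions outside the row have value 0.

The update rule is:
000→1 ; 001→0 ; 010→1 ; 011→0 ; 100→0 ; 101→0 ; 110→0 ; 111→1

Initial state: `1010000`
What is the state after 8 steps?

1010010

step 1: 1010111
step 2: 1010010
step 3: 1010010  (fixed point — unchanged through step 8)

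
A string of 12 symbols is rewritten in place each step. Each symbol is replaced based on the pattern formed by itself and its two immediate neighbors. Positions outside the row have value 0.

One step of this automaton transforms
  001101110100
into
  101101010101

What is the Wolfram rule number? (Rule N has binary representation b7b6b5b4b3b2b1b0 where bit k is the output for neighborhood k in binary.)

77

position 6: 111 → 0  (bit 7 = 0)
position 3: 110 → 1  (bit 6 = 1)
position 4: 101 → 0  (bit 5 = 0)
position 10: 100 → 0  (bit 4 = 0)
position 2: 011 → 1  (bit 3 = 1)
position 9: 010 → 1  (bit 2 = 1)
position 1: 001 → 0  (bit 1 = 0)
position 0: 000 → 1  (bit 0 = 1)
bits b7..b0 = 01001101 = 77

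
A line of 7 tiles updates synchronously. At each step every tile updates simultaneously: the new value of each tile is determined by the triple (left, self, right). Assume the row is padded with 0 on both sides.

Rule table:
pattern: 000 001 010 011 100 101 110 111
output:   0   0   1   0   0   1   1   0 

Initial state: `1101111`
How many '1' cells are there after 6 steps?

2

0110001
0010001
0010001  (fixed point — unchanged through step 6)
count of 1: 2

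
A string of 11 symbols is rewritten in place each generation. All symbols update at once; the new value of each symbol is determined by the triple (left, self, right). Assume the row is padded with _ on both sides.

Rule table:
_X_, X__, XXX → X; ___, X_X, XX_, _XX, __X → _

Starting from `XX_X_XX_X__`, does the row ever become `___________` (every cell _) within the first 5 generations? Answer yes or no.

no

generation 1: ___X____XX_
generation 2: ___XX_____X
generation 3: _____X____X
generation 4: _____XX___X
generation 5: _______X__X
generation 5 is _______X__X, still not uniform _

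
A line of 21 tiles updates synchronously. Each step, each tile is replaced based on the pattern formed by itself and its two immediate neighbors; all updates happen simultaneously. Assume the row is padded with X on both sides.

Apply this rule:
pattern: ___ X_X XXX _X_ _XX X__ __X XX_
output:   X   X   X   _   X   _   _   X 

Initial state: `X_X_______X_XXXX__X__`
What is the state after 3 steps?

XX__XXXXX__XXXXXXXXXX

XX__XXXXX__XXXXX_____
XX__XXXXX__XXXXX_XXX_
XX__XXXXX__XXXXXXXXXX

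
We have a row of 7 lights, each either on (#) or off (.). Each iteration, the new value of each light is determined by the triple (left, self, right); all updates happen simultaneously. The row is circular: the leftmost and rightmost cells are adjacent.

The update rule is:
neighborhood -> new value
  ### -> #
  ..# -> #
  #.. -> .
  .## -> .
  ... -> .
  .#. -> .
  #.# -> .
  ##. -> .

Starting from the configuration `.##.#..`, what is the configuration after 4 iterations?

#......
......#
.....#.
....#..

....#..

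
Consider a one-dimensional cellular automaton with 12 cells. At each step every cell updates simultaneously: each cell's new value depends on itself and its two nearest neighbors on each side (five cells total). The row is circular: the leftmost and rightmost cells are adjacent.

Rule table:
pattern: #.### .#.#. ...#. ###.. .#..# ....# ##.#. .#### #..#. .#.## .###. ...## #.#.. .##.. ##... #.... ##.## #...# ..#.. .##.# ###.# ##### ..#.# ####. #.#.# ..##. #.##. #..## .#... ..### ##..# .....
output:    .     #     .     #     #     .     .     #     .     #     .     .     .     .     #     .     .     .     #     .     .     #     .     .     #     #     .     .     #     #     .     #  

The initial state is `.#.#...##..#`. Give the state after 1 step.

###.#..#....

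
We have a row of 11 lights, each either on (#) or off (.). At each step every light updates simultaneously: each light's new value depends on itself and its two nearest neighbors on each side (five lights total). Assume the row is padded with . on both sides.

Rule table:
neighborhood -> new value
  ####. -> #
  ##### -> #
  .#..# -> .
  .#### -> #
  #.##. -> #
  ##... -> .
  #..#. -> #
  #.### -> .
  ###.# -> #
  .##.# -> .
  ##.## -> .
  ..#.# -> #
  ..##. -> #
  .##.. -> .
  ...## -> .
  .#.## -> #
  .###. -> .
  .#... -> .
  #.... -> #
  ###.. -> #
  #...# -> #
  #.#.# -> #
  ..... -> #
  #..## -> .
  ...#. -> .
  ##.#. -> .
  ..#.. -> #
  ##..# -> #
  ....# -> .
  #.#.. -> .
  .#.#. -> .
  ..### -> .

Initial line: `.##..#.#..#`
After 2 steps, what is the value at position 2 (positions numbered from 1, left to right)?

step 1: .#.###...##
step 2: .##..#.#.#.
position 2 holds #

#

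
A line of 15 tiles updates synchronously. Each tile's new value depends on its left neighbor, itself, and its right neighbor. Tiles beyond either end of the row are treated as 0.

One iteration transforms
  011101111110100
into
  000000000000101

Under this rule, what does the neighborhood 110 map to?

0

At position 3 the neighborhood is 110; the next row has 0 there.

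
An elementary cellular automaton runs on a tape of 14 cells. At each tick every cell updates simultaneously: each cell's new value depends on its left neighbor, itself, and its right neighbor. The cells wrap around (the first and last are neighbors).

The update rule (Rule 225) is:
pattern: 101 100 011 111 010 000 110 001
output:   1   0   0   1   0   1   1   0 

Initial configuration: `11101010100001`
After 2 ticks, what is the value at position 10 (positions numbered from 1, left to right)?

tick 1: 11110101001100
tick 2: 01111010000100
position 10 holds 0

0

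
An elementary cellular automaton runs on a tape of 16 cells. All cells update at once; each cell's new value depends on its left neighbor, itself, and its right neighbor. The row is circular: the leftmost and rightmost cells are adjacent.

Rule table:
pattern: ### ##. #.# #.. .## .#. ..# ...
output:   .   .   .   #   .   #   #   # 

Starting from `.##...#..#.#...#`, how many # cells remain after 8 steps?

...#######.#####
###.............
...#############
###.............  (repeats step 2; period 2)
step 8: ###.............
count of #: 3

3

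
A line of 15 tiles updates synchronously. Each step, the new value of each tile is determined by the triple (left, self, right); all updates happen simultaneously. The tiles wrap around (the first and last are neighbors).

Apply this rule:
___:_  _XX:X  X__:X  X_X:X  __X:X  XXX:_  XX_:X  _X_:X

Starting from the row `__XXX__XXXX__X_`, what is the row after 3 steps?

step 1: _XX_XXXX__XXXXX
step 2: XXXXX__XXXX___X
step 3: ____XXXX__XX_XX

____XXXX__XX_XX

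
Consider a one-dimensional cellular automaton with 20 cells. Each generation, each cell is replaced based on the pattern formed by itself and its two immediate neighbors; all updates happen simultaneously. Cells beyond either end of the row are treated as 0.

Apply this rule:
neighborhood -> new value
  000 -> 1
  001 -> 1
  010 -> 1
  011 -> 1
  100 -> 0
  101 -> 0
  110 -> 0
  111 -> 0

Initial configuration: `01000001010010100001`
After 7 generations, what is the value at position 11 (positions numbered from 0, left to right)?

1

11011111010110101111
10010000010100101000
10110111110101101011
10100100000101001010
10101101111101011010
10101001000001010010
10101011011111010110
position 11 holds 1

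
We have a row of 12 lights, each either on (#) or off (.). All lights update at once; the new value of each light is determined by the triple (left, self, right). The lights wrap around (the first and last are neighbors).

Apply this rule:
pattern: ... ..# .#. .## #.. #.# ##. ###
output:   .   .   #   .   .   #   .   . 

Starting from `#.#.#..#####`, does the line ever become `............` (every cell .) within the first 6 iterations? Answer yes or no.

iteration 1: .####.......
iteration 2: ............
all cells are . at iteration 2

yes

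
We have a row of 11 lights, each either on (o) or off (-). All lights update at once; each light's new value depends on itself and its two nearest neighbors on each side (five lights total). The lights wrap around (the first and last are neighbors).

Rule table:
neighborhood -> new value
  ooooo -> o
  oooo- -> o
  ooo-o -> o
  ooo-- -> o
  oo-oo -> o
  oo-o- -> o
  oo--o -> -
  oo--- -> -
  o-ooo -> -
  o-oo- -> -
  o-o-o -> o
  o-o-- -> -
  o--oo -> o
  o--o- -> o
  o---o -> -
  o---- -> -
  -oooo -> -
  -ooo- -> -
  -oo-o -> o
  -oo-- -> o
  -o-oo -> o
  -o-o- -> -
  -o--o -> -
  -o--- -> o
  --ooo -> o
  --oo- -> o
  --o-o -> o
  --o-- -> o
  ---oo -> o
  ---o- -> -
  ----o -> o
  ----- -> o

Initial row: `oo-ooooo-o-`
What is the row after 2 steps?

o-o-oo-oooo

-oo--oooooo
o-o-oo-oooo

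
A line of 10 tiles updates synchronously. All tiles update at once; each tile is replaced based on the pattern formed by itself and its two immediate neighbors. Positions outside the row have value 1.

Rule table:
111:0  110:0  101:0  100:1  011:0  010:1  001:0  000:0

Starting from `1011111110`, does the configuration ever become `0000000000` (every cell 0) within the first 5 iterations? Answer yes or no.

yes

0000000000
all cells are 0 at iteration 1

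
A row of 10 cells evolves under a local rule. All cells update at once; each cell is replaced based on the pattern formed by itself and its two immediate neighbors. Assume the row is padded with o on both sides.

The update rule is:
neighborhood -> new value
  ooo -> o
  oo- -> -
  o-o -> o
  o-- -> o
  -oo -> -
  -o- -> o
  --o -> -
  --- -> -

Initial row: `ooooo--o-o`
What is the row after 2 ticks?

ooo-ooo--o

oooo-o-oo-
ooo-ooo--o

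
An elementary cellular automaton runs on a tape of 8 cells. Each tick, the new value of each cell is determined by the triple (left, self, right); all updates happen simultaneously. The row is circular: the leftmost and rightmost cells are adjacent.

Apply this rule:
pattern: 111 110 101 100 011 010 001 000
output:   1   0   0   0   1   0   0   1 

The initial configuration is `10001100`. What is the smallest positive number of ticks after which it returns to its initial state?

00101000
10000011
00111011
00110010
10100000
00001110
11101100
11001000
10000010
00111000
10110011
00100011
00001010
11100000
11001110
10001100

16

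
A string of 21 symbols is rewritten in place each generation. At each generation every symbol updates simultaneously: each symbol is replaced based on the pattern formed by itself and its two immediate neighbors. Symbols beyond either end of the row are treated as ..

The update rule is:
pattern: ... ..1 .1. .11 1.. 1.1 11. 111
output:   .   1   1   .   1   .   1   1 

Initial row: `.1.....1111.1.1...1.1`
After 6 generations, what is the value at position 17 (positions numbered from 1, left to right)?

generation 1: 111...1.111.1.11.11.1
generation 2: .111.11..11.1..1..1.1
generation 3: 1.11..111.1.1111111.1
generation 4: 1..111.11.1..111111.1
generation 5: 111.11..1.111.11111.1
generation 6: .11..1111..11..1111.1
position 17 holds 1

1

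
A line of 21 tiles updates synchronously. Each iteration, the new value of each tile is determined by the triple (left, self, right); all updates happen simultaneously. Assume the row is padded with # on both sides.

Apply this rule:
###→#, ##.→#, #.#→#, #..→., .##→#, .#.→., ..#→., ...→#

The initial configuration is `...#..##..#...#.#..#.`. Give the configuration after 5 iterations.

iteration 1: .#....##....#..#....#
iteration 2: #..##.##.##......##.#
iteration 3: #..########.####.####
iteration 4: #..##################
iteration 5: #..##################

#..##################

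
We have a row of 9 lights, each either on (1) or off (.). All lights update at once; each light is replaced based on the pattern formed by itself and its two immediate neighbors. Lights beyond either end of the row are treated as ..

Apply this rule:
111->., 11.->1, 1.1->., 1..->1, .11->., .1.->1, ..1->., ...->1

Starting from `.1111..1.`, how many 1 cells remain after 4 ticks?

4

tick 1: ....11.11
tick 2: 111..1..1
tick 3: ..11.11.1
tick 4: 1..1..1.1
count of 1: 4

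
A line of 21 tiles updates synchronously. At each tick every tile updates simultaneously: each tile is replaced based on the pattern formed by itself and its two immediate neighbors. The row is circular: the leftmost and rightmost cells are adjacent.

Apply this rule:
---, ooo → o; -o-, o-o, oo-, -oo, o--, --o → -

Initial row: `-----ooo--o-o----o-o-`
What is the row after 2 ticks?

oooo--o-------oo-----
-oo-----ooooo----ooo-

-oo-----ooooo----ooo-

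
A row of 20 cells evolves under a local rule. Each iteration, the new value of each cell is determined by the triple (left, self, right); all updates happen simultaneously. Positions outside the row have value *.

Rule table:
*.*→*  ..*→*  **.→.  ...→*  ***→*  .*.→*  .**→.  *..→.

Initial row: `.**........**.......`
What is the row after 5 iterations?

*.*.*.**.*..*.*.*.**

iteration 1: *...*******...******
iteration 2: ..**.*****..**.*****
iteration 3: .*..*.***..*..*.****
iteration 4: **.***.*..**.***.***
iteration 5: *.*.*.**.*..*.*.*.**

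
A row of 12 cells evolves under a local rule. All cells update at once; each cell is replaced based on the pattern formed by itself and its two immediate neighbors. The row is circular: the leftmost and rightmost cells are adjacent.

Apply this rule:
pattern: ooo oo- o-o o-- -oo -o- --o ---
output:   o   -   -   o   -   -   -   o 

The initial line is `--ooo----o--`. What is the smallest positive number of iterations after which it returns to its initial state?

3

iteration 1: o--o-ooo--oo
iteration 2: -o----o-o--o
iteration 3: --ooo----o--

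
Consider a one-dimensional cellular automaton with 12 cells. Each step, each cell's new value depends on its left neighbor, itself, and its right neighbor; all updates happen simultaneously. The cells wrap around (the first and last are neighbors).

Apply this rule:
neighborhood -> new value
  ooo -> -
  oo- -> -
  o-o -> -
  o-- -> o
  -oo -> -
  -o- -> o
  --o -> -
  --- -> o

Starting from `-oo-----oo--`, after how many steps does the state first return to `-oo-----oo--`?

---oooo---oo
oo-----oo---
--oooo---oo-
o-----oo---o
-oooo---oo--
-----oo---oo
oooo---oo---
----oo---oo-
ooo---oo---o
---oo---oo--
oo---oo---oo
--oo---oo---
o---oo---ooo
-oo---oo----
---oo---oooo
oo---oo-----
--oo---oooo-
o---oo-----o
-oo---oooo--
---oo-----oo
oo---oooo---
--oo-----oo-
o---oooo---o
-oo-----oo--

24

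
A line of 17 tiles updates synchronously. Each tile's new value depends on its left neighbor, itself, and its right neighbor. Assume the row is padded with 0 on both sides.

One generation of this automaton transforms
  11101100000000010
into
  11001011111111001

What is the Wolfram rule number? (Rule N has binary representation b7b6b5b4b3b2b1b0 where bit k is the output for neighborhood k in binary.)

153

position 1: 111 → 1  (bit 7 = 1)
position 2: 110 → 0  (bit 6 = 0)
position 3: 101 → 0  (bit 5 = 0)
position 6: 100 → 1  (bit 4 = 1)
position 0: 011 → 1  (bit 3 = 1)
position 15: 010 → 0  (bit 2 = 0)
position 14: 001 → 0  (bit 1 = 0)
position 7: 000 → 1  (bit 0 = 1)
bits b7..b0 = 10011001 = 153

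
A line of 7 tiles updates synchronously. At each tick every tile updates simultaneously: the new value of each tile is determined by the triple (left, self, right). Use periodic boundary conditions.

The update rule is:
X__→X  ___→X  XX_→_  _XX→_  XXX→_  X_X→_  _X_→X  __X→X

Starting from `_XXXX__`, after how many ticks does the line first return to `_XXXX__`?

X____XX
_XXXX__

2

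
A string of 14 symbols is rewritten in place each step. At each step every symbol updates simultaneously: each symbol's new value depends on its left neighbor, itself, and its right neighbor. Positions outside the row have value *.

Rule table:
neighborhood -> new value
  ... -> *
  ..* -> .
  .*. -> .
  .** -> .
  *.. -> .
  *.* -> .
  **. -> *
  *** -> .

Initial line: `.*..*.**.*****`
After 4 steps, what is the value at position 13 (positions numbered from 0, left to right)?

.

.......*......
.*****...****.
.....*.*....*.
.***.....**...
position 13 holds .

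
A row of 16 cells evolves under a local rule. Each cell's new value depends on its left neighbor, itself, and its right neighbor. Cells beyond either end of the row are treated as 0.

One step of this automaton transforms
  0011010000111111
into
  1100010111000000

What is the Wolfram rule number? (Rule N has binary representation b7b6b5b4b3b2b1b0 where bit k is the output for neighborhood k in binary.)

position 11: 111 → 0  (bit 7 = 0)
position 3: 110 → 0  (bit 6 = 0)
position 4: 101 → 0  (bit 5 = 0)
position 6: 100 → 0  (bit 4 = 0)
position 2: 011 → 0  (bit 3 = 0)
position 5: 010 → 1  (bit 2 = 1)
position 1: 001 → 1  (bit 1 = 1)
position 0: 000 → 1  (bit 0 = 1)
bits b7..b0 = 00000111 = 7

7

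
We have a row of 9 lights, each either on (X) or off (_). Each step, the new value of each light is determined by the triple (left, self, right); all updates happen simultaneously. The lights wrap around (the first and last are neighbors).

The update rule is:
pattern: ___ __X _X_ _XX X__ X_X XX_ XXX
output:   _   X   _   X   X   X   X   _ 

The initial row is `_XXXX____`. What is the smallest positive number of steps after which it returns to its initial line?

6

XX__XX___
XXXXXXX_X
______XXX
X____XX_X
XX__XXXXX
_XXXX____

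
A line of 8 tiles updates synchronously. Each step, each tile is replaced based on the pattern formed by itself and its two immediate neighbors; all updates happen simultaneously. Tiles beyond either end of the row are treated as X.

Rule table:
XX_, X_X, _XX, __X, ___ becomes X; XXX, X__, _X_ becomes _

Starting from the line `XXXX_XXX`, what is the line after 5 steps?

XX____XX

___XXX__
_XXX_X_X
XX_XX_XX
_XXXXXX_
XX____XX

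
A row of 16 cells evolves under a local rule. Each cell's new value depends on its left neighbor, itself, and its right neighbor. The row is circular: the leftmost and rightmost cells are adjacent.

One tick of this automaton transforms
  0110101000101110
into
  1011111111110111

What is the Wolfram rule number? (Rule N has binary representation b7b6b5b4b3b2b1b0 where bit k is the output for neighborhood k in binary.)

position 13: 111 → 1  (bit 7 = 1)
position 2: 110 → 1  (bit 6 = 1)
position 3: 101 → 1  (bit 5 = 1)
position 7: 100 → 1  (bit 4 = 1)
position 1: 011 → 0  (bit 3 = 0)
position 4: 010 → 1  (bit 2 = 1)
position 0: 001 → 1  (bit 1 = 1)
position 8: 000 → 1  (bit 0 = 1)
bits b7..b0 = 11110111 = 247

247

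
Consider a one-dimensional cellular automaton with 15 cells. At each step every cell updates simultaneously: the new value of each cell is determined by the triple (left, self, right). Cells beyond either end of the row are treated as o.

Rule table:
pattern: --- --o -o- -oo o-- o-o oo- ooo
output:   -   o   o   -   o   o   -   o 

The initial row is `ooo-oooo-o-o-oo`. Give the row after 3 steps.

-o-o-oooo-o-ooo

oo-o-oo-ooooo-o
o-ooo--o-ooo-o-
-o-o-oooo-o-ooo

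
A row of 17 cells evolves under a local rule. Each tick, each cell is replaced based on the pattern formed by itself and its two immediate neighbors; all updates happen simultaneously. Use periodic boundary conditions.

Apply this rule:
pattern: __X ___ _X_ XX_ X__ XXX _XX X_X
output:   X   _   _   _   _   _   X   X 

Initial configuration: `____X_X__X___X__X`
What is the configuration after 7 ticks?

__X___X__X____X_X

___X_X__X___X__X_
__X_X__X___X__X__
_X_X__X___X__X___
X_X__X___X__X____
_X__X___X__X____X
X__X___X__X____X_
__X___X__X____X_X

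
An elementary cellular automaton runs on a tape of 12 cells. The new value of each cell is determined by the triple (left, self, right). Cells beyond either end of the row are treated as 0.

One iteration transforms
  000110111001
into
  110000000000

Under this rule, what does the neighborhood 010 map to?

At position 11 the neighborhood is 010; the next row has 0 there.

0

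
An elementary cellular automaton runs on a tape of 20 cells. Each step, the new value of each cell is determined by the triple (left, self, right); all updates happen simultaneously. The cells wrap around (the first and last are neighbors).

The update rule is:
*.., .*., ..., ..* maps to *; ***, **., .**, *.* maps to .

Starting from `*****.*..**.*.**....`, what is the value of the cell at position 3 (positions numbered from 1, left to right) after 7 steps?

.

......***...*...****
******...*******....
......***.......****
******...*******....  (repeats step 2; period 2)
step 7: ......***.......****
position 3 holds .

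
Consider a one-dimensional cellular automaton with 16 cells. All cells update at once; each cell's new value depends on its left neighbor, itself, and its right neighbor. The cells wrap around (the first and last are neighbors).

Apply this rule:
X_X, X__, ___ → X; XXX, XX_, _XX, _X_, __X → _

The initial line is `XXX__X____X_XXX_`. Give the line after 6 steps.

__X____X__XX__XX

___X__XXX__X___X
XX__X____X__XX__
__X__XXX__X___X_
X__X____X__XX__X
_X__XXX__X___X__
__X____X__XX__XX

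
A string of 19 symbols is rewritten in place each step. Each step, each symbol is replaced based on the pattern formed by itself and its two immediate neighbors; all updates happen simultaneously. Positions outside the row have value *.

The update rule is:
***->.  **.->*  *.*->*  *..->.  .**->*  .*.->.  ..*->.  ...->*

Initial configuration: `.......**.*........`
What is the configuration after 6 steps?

step 1: .*****.***..******.
step 2: **...***.*..*....**
step 3: .*.*.*.**.....**.*.
step 4: *.*.*.***.***.***.*
step 5: **.*.**.***.***.***
step 6: .**.*****.***.***..

.**.*****.***.***..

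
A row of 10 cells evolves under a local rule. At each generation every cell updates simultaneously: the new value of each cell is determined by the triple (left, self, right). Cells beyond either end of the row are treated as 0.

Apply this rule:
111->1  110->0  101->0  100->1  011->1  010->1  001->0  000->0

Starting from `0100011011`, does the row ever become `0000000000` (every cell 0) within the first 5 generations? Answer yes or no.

0110010010
0101011011
0101010010
0101011011  (repeats generation 2; period 2)
generation 5: 0101010010
generation 5 is 0101010010, still not uniform 0

no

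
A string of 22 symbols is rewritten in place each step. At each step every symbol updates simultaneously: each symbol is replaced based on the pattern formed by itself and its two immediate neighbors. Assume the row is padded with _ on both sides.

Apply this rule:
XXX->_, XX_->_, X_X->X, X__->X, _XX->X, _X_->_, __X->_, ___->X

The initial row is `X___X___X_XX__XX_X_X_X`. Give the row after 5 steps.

_X__X_X_X_X_X_X_X_X_X_

_XX__XX__XX_X_X_X_X_X_
_X_X_X_X_X_X_X_X_X_X_X
__X_X_X_X_X_X_X_X_X_X_
X__X_X_X_X_X_X_X_X_X_X
_X__X_X_X_X_X_X_X_X_X_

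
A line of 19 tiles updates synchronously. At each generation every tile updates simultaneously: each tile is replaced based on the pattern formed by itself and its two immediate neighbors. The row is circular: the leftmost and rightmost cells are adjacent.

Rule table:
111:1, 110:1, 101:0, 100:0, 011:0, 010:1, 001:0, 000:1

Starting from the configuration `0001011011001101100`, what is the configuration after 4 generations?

1101001001000100101
1101001001010100100
0101001001010100100
0101001001010100101

0101001001010100101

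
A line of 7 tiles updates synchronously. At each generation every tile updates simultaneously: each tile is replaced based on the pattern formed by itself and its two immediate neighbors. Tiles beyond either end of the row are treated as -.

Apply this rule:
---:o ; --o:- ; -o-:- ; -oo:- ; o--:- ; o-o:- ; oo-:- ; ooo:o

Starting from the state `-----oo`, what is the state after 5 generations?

oooo---
-oo--oo
-------
ooooooo
-ooooo-

-ooooo-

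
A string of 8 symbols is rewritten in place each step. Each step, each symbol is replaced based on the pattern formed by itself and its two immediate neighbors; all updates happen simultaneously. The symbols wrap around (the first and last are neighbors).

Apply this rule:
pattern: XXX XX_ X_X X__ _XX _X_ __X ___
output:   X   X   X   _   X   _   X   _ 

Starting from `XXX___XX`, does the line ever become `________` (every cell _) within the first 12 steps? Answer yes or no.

XXX__XXX
XXX_XXXX
XXXXXXXX
XXXXXXXX  (fixed point — unchanged through step 12)
step 12 is XXXXXXXX, still not uniform _

no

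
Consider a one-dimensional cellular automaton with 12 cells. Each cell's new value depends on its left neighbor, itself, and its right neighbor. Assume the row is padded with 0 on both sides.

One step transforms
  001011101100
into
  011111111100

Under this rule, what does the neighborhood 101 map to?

At position 3 the neighborhood is 101; the next row has 1 there.

1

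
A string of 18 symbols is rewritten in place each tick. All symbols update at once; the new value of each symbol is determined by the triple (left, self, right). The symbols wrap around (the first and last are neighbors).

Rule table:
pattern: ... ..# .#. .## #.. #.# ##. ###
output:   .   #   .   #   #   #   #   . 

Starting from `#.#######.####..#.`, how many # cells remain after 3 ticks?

.##.....###..###.#
####...##.####.##.
#..##.#####..#####
count of #: 13

13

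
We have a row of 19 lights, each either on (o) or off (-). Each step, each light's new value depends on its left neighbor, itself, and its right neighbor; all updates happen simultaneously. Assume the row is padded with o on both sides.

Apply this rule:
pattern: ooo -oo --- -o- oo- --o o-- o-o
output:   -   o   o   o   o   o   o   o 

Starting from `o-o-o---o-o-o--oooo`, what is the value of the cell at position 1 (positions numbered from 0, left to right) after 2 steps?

oooooooooooooooo---
---------------oooo
position 1 holds -

-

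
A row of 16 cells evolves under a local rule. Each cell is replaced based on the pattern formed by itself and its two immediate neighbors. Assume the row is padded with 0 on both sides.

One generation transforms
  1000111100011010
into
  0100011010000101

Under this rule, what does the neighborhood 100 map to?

At position 1 the neighborhood is 100; the next row has 1 there.

1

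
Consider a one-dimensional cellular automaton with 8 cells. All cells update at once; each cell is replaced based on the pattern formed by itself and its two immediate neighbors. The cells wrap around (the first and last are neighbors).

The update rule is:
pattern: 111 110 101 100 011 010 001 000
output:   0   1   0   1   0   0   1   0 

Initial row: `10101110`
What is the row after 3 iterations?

00000010
00000101
10001000

10001000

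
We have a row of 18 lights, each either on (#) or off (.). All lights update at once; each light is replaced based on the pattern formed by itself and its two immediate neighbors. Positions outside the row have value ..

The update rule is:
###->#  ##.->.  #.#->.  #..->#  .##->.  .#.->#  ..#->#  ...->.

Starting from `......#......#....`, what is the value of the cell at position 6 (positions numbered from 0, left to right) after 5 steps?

.....###....###...
....#.#.#..#.#.#..
...##.#.####.#.##.
..#...#..##..#...#
.###.####..####.##
position 6 holds #

#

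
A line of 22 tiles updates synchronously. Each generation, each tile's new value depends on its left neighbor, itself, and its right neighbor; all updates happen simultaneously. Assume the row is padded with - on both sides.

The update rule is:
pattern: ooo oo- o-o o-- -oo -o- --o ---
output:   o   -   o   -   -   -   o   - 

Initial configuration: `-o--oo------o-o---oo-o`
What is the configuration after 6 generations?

------o-o---o--o------

o--o-------o-o---o--o-
--o-------o-o---o--o--
-o-------o-o---o--o---
o-------o-o---o--o----
-------o-o---o--o-----
------o-o---o--o------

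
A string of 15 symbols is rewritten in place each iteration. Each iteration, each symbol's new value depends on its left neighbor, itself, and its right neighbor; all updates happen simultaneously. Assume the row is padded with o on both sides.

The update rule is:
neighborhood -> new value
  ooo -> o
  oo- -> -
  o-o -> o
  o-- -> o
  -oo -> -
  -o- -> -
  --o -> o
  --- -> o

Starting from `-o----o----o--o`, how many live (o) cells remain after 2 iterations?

iteration 1: o-oooo-oooo-oo-
iteration 2: -o-oo-o-oo-o--o
count of o: 8

8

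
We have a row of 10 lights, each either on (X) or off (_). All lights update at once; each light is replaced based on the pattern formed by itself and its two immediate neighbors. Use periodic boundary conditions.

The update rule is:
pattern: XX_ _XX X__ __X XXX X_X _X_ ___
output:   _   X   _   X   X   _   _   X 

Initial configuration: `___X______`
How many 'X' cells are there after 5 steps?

XXX__XXXXX
XX__XXXXXX
X__XXXXXXX
__XXXXXXXX
_XXXXXXXX_
count of X: 8

8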